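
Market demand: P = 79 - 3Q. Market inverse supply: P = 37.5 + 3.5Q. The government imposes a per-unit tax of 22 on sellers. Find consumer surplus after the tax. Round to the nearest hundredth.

13.50

Without the tax, 79 - 3Q = 37.5 + 3.5Q so Q* = 6.3846 and P* = 59.8462.
A tax on sellers shifts supply up by 22: 79 - 3Q = 37.5 + 3.5Q + 22, so Q_t = 3. Buyers pay P_b = 70; sellers receive P_s = P_b - 22 = 48.
CS = (1/2)(Q_t)(79 - P_b) = (1/2)(3)(9) = 13.5.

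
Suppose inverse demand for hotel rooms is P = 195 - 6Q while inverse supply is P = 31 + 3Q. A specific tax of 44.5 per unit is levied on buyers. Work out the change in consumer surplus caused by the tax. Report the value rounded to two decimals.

Pre-tax equilibrium: 195 - 6Q = 31 + 3Q gives Q* = 18.2222, P* = 85.6667.
A tax on buyers shifts demand down by 44.5: (195 - 44.5) - 6Q = 31 + 3Q, so Q_t = 13.2778. Buyers pay P_b = 115.3333; sellers receive P_s = P_b - 44.5 = 70.8333.
Consumers lose the trapezoid between P* and P_b out to Q_t plus the triangle from Q_t to Q*: change in CS = 528.8981 - 996.1481 = -467.25.

-467.25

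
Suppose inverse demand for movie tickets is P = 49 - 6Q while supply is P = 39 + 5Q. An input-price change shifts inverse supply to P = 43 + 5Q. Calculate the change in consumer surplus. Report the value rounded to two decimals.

Initial equilibrium: Q_0 = 0.9091, P_0 = 43.5455; CS_0 = (1/2)(0.9091)(5.4545) = 2.4793, PS_0 = (1/2)(0.9091)(4.5455) = 2.0661.
New equilibrium: 49 - 6Q = 43 + 5Q gives Q_1 = 0.5455, P_1 = 45.7273; CS_1 = 0.8926, PS_1 = 0.7438.
Change in consumer surplus = 0.8926 - 2.4793 = -1.5868.

-1.59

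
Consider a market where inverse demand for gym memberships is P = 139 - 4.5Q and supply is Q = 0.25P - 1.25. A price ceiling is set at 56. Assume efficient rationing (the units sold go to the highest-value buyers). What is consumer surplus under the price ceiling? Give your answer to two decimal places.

Rewriting supply in inverse form: P = 5 + 4Q.
Free-market equilibrium: 139 - 4.5Q = 5 + 4Q gives Q* = 15.7647, P* = 68.0588.
At the ceiling price 56, quantity supplied is (56 - 5)/4 = 12.75; supply is the short side, so Q = 12.75 trades at P = 56.
The demand price at Q = 12.75 is 81.625. CS is the trapezoid between demand and 56 over [0, 12.75]: (1/2)[(139 - 56) + (81.625 - 56)](12.75) = 692.4844.

692.48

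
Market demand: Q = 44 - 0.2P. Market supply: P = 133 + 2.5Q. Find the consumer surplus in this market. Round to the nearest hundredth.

Rewriting demand in inverse form: P = 220 - 5Q.
Equilibrium: 220 - 5Q = 133 + 2.5Q, so Q* = 11.6 and P* = 162.
The demand choke price is 220, so CS = (1/2)(Q*)(220 - P*) = (1/2)(11.6)(58) = 336.4.

336.40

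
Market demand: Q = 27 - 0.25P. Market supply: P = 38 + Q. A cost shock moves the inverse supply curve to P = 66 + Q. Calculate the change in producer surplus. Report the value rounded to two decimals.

Rewriting demand in inverse form: P = 108 - 4Q.
Initial equilibrium: Q_0 = 14, P_0 = 52; CS_0 = (1/2)(14)(56) = 392, PS_0 = (1/2)(14)(14) = 98.
New equilibrium: 108 - 4Q = 66 + Q gives Q_1 = 8.4, P_1 = 74.4; CS_1 = 141.12, PS_1 = 35.28.
Change in producer surplus = 35.28 - 98 = -62.72.

-62.72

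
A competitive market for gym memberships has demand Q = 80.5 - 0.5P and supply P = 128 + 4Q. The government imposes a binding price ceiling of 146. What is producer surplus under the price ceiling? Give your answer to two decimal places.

Rewriting demand in inverse form: P = 161 - 2Q.
Free-market equilibrium: 161 - 2Q = 128 + 4Q gives Q* = 5.5, P* = 150.
At P = 146, sellers supply (146 - 128)/4 = 4.5 while buyers want more, so the quantity traded is 4.5 at price 146.
PS is the triangle above supply below 146: (1/2)(4.5)(146 - 128) = 40.5.

40.50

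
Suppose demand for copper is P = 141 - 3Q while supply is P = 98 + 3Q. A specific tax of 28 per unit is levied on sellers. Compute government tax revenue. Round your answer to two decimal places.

70.00

Without the tax, 141 - 3Q = 98 + 3Q so Q* = 7.1667 and P* = 119.5.
A tax on sellers shifts supply up by 28: 141 - 3Q = 98 + 3Q + 28, so Q_t = 2.5. Buyers pay P_b = 133.5; sellers receive P_s = P_b - 28 = 105.5.
Revenue is the tax times quantity traded: 28 x 2.5 = 70.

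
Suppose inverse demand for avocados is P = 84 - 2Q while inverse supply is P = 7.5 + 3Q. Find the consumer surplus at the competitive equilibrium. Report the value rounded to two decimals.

Setting demand equal to supply, 76.5 = 5Q, so Q* = 15.3 and P* = 53.4.
The demand choke price is 84, so CS = (1/2)(Q*)(84 - P*) = (1/2)(15.3)(30.6) = 234.09.

234.09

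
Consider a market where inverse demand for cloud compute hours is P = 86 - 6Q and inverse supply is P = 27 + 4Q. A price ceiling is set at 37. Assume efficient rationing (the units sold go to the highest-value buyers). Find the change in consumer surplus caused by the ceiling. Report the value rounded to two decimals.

-0.68

Free-market equilibrium: 86 - 6Q = 27 + 4Q gives Q* = 5.9, P* = 50.6.
At the ceiling price 37, quantity supplied is (37 - 27)/4 = 2.5; supply is the short side, so Q = 2.5 trades at P = 37.
CS goes from (1/2)(5.9)(35.4) = 104.43 to 103.75 (computed as (86 - 37)(2.5) - (1/2)(6)(2.5)^2), a change of -0.68.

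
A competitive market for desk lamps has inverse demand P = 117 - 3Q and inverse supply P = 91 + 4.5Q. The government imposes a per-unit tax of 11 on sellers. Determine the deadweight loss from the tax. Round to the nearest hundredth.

Pre-tax equilibrium: 117 - 3Q = 91 + 4.5Q gives Q* = 3.4667, P* = 106.6.
A tax on sellers shifts supply up by 11: 117 - 3Q = 91 + 4.5Q + 11, so Q_t = 2. Buyers pay P_b = 111; sellers receive P_s = P_b - 11 = 100.
The welfare triangle lost has base Q* - Q_t = 1.4667 and height t = 11, so DWL = (1/2)(1.4667)(11) = 8.0667.

8.07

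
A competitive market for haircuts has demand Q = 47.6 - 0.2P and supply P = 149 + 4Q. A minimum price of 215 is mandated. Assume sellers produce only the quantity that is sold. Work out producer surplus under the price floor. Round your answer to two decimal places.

261.28

Rewriting demand in inverse form: P = 238 - 5Q.
Without the control, 238 - 5Q = 149 + 4Q so Q* = 9.8889 and P* = 188.5556.
At P = 215, buyers demand (238 - 215)/5 = 4.6 while sellers would supply more, so the quantity traded is 4.6 at price 215.
The supply price at Q = 4.6 is 167.4. PS is the trapezoid between 215 and supply over [0, 4.6]: (1/2)[(215 - 149) + (215 - 167.4)](4.6) = 261.28.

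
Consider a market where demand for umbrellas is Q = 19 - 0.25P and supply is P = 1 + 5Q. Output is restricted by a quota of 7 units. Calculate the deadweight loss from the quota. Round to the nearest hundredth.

Rewriting demand in inverse form: P = 76 - 4Q.
Unrestricted equilibrium: Q* = (76 - 1)/(4 + 5) = 8.3333.
At Q = 7 the demand price is 76 - 4(7) = 48 and the supply price is 1 + 5(7) = 36.
Deadweight loss is the triangle between the curves from 7 to 8.3333: (1/2)(48 - 36)(8.3333 - 7) = 8.

8.00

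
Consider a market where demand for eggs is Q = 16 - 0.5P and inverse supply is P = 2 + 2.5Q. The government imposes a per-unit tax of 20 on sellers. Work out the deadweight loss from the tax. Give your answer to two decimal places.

44.44

Rewriting demand in inverse form: P = 32 - 2Q.
Without the tax, 32 - 2Q = 2 + 2.5Q so Q* = 6.6667 and P* = 18.6667.
A tax on sellers shifts supply up by 20: 32 - 2Q = 2 + 2.5Q + 20, so Q_t = 2.2222. Buyers pay P_b = 27.5556; sellers receive P_s = P_b - 20 = 7.5556.
Deadweight loss is the triangle between the curves from Q_t to Q*: (1/2)(6.6667 - 2.2222)(20) = 44.4444.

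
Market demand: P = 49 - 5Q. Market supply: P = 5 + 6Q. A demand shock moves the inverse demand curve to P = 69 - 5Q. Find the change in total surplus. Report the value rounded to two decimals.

Initial equilibrium: Q_0 = 4, P_0 = 29; CS_0 = (1/2)(4)(20) = 40, PS_0 = (1/2)(4)(24) = 48.
New equilibrium: 69 - 5Q = 5 + 6Q gives Q_1 = 5.8182, P_1 = 39.9091; CS_1 = 84.6281, PS_1 = 101.5537.
Change in total surplus = (84.6281 + 101.5537) - (40 + 48) = 98.1818.

98.18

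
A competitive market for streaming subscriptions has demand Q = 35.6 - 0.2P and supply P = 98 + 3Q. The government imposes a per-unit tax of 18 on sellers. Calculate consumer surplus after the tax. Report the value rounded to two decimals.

150.16

Rewriting demand in inverse form: P = 178 - 5Q.
Pre-tax equilibrium: 178 - 5Q = 98 + 3Q gives Q* = 10, P* = 128.
With the tax, sellers need 18 more per unit: 178 - 5Q = 98 + 3Q + 18, so Q_t = 7.75. Buyers pay P_b = 139.25; sellers receive P_s = P_b - 18 = 121.25.
Consumer surplus is the triangle under demand above P_b: (1/2)(7.75)(178 - 139.25) = 150.1562.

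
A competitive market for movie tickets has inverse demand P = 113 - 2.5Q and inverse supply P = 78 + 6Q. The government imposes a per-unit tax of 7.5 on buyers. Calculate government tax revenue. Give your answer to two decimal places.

Without the tax, 113 - 2.5Q = 78 + 6Q so Q* = 4.1176 and P* = 102.7059.
A tax on buyers shifts demand down by 7.5: (113 - 7.5) - 2.5Q = 78 + 6Q, so Q_t = 3.2353. Buyers pay P_b = 104.9118; sellers receive P_s = P_b - 7.5 = 97.4118.
Tax revenue = t x Q_t = 7.5 x 3.2353 = 24.2647.

24.26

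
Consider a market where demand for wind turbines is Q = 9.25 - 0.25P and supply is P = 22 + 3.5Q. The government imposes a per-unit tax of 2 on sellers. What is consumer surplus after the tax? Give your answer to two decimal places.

6.01

Rewriting demand in inverse form: P = 37 - 4Q.
Pre-tax equilibrium: 37 - 4Q = 22 + 3.5Q gives Q* = 2, P* = 29.
With the tax, sellers need 2 more per unit: 37 - 4Q = 22 + 3.5Q + 2, so Q_t = 1.7333. Buyers pay P_b = 30.0667; sellers receive P_s = P_b - 2 = 28.0667.
Consumer surplus is the triangle under demand above P_b: (1/2)(1.7333)(37 - 30.0667) = 6.0089.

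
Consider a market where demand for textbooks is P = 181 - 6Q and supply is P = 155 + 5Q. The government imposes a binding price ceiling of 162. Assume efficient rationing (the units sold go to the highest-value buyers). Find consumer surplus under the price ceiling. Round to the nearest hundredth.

20.72

Without the control, 181 - 6Q = 155 + 5Q so Q* = 2.3636 and P* = 166.8182.
At P = 162, sellers supply (162 - 155)/5 = 1.4 while buyers want more, so the quantity traded is 1.4 at price 162.
The demand price at Q = 1.4 is 172.6. CS is the trapezoid between demand and 162 over [0, 1.4]: (1/2)[(181 - 162) + (172.6 - 162)](1.4) = 20.72.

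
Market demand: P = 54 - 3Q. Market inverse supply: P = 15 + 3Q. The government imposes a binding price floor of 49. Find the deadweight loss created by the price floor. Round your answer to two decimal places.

Without the control, 54 - 3Q = 15 + 3Q so Q* = 6.5 and P* = 34.5.
At P = 49, buyers demand (54 - 49)/3 = 1.6667 while sellers would supply more, so the quantity traded is 1.6667 at price 49.
The lost-trades triangle has base Q* - 1.6667 = 4.8333 and height equal to the gap between the curves at Q = 1.6667, which is 49 - 20 = 29. DWL = (1/2)(4.8333)(29) = 70.0833.

70.08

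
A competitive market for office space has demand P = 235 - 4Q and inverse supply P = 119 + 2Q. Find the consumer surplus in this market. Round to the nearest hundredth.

747.56

Set 235 - 4Q = 119 + 2Q, which gives 116 = 6Q, so Q* = 19.3333 and P* = 235 - 4(19.3333) = 157.6667.
CS is the area between the demand curve and P* from 0 to Q*: (1/2)(19.3333)(77.3333) = 747.5556.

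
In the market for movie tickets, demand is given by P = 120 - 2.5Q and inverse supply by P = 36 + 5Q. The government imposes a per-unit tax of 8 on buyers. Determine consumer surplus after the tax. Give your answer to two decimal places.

128.36

Without the tax, 120 - 2.5Q = 36 + 5Q so Q* = 11.2 and P* = 92.
With the tax, buyers' net willingness to pay falls by 8: (120 - 8) - 2.5Q = 36 + 5Q, so Q_t = 10.1333. Buyers pay P_b = 94.6667; sellers receive P_s = P_b - 8 = 86.6667.
CS = (1/2)(Q_t)(120 - P_b) = (1/2)(10.1333)(25.3333) = 128.3556.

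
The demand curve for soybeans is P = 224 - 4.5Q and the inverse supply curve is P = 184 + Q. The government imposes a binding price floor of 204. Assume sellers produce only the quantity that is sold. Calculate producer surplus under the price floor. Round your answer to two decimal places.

79.01

Free-market equilibrium: 224 - 4.5Q = 184 + Q gives Q* = 7.2727, P* = 191.2727.
At the floor price 204, quantity demanded is (224 - 204)/4.5 = 4.4444; demand is the short side, so Q = 4.4444 trades at P = 204.
The supply price at Q = 4.4444 is 188.4444. PS is the trapezoid between 204 and supply over [0, 4.4444]: (1/2)[(204 - 184) + (204 - 188.4444)](4.4444) = 79.0123.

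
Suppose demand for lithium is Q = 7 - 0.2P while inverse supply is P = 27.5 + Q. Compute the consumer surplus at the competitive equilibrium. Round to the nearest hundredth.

Rewriting demand in inverse form: P = 35 - 5Q.
Setting demand equal to supply, 7.5 = 6Q, so Q* = 1.25 and P* = 28.75.
Consumer surplus is the triangle under demand above P*: (1/2)(1.25)(35 - 28.75) = (1/2)(1.25)(6.25) = 3.9062.

3.91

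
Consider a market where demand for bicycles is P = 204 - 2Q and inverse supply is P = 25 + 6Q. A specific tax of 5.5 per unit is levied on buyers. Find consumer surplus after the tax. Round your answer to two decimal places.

Pre-tax equilibrium: 204 - 2Q = 25 + 6Q gives Q* = 22.375, P* = 159.25.
With the tax, buyers' net willingness to pay falls by 5.5: (204 - 5.5) - 2Q = 25 + 6Q, so Q_t = 21.6875. Buyers pay P_b = 160.625; sellers receive P_s = P_b - 5.5 = 155.125.
CS = (1/2)(Q_t)(204 - P_b) = (1/2)(21.6875)(43.375) = 470.3477.

470.35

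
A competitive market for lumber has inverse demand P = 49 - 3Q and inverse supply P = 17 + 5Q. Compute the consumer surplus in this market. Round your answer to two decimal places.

24.00

Equilibrium: 49 - 3Q = 17 + 5Q, so Q* = 4 and P* = 37.
The demand choke price is 49, so CS = (1/2)(Q*)(49 - P*) = (1/2)(4)(12) = 24.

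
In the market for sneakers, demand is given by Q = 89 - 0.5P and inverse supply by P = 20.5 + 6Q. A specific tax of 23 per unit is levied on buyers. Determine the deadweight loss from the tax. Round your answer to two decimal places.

Rewriting demand in inverse form: P = 178 - 2Q.
Without the tax, 178 - 2Q = 20.5 + 6Q so Q* = 19.6875 and P* = 138.625.
A tax on buyers shifts demand down by 23: (178 - 23) - 2Q = 20.5 + 6Q, so Q_t = 16.8125. Buyers pay P_b = 144.375; sellers receive P_s = P_b - 23 = 121.375.
Deadweight loss is the triangle between the curves from Q_t to Q*: (1/2)(19.6875 - 16.8125)(23) = 33.0625.

33.06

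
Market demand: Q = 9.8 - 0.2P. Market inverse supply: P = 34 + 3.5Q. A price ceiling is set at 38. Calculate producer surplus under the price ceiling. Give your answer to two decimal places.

Rewriting demand in inverse form: P = 49 - 5Q.
Without the control, 49 - 5Q = 34 + 3.5Q so Q* = 1.7647 and P* = 40.1765.
At the ceiling price 38, quantity supplied is (38 - 34)/3.5 = 1.1429; supply is the short side, so Q = 1.1429 trades at P = 38.
PS is the triangle above supply below 38: (1/2)(1.1429)(38 - 34) = 2.2857.

2.29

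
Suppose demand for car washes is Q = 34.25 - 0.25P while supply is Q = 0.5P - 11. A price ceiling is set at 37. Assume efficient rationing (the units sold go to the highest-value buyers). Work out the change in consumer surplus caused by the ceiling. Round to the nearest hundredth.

-97.22

Rewriting demand in inverse form: P = 137 - 4Q.
Rewriting supply in inverse form: P = 22 + 2Q.
Without the control, 137 - 4Q = 22 + 2Q so Q* = 19.1667 and P* = 60.3333.
At the ceiling price 37, quantity supplied is (37 - 22)/2 = 7.5; supply is the short side, so Q = 7.5 trades at P = 37.
CS goes from (1/2)(19.1667)(76.6667) = 734.7222 to 637.5 (computed as (137 - 37)(7.5) - (1/2)(4)(7.5)^2), a change of -97.2222.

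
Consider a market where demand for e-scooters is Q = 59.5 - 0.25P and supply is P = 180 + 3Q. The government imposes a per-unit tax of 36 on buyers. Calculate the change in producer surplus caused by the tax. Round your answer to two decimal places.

Rewriting demand in inverse form: P = 238 - 4Q.
Pre-tax equilibrium: 238 - 4Q = 180 + 3Q gives Q* = 8.2857, P* = 204.8571.
A tax on buyers shifts demand down by 36: (238 - 36) - 4Q = 180 + 3Q, so Q_t = 3.1429. Buyers pay P_b = 225.4286; sellers receive P_s = P_b - 36 = 189.4286.
Producers lose the trapezoid between P_s and P* out to Q_t plus the triangle from Q_t to Q*: change in PS = 14.8163 - 102.9796 = -88.1633.

-88.16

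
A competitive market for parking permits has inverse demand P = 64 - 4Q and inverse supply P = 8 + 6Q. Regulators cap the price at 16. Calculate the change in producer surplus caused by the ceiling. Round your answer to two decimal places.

Without the control, 64 - 4Q = 8 + 6Q so Q* = 5.6 and P* = 41.6.
At P = 16, sellers supply (16 - 8)/6 = 1.3333 while buyers want more, so the quantity traded is 1.3333 at price 16.
PS goes from (1/2)(5.6)(33.6) = 94.08 to 5.3333 (computed as (16 - 8)(1.3333) - (1/2)(6)(1.3333)^2), a change of -88.7467.

-88.75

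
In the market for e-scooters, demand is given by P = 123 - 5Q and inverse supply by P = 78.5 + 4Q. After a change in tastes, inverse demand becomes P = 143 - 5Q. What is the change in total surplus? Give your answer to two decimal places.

Initial equilibrium: Q_0 = 4.9444, P_0 = 98.2778; CS_0 = (1/2)(4.9444)(24.7222) = 61.1188, PS_0 = (1/2)(4.9444)(19.7778) = 48.8951.
New equilibrium: 143 - 5Q = 78.5 + 4Q gives Q_1 = 7.1667, P_1 = 107.1667; CS_1 = 128.4028, PS_1 = 102.7222.
Change in total surplus = (128.4028 + 102.7222) - (61.1188 + 48.8951) = 121.1111.

121.11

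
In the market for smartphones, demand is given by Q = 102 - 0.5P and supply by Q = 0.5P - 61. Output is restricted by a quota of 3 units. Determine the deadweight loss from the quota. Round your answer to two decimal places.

612.50

Rewriting demand in inverse form: P = 204 - 2Q.
Rewriting supply in inverse form: P = 122 + 2Q.
Unrestricted equilibrium: Q* = (204 - 122)/(2 + 2) = 20.5.
At Q = 3 the demand price is 204 - 2(3) = 198 and the supply price is 122 + 2(3) = 128.
DWL = (1/2)(gap between curves at 3) x (Q* - 3) = (1/2)(70)(17.5) = 612.5.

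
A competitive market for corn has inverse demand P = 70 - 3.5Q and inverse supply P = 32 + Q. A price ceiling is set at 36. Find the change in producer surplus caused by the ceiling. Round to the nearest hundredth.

-27.65

Free-market equilibrium: 70 - 3.5Q = 32 + Q gives Q* = 8.4444, P* = 40.4444.
At the ceiling price 36, quantity supplied is (36 - 32)/1 = 4; supply is the short side, so Q = 4 trades at P = 36.
PS goes from (1/2)(8.4444)(8.4444) = 35.6543 to 8 (computed as (36 - 32)(4) - (1/2)(1)(4)^2), a change of -27.6543.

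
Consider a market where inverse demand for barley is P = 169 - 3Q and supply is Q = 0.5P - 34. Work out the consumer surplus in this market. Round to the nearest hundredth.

Rewriting supply in inverse form: P = 68 + 2Q.
Equilibrium: 169 - 3Q = 68 + 2Q, so Q* = 20.2 and P* = 108.4.
Consumer surplus is the triangle under demand above P*: (1/2)(20.2)(169 - 108.4) = (1/2)(20.2)(60.6) = 612.06.

612.06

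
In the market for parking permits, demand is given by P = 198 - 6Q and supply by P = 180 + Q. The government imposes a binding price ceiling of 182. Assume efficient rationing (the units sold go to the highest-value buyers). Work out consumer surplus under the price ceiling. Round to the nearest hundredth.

Without the control, 198 - 6Q = 180 + Q so Q* = 2.5714 and P* = 182.5714.
At the ceiling price 182, quantity supplied is (182 - 180)/1 = 2; supply is the short side, so Q = 2 trades at P = 182.
The demand price at Q = 2 is 186. CS is the trapezoid between demand and 182 over [0, 2]: (1/2)[(198 - 182) + (186 - 182)](2) = 20.

20.00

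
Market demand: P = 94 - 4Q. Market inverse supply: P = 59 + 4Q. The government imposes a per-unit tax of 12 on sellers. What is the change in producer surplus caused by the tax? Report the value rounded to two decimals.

-21.75

Without the tax, 94 - 4Q = 59 + 4Q so Q* = 4.375 and P* = 76.5.
With the tax, sellers need 12 more per unit: 94 - 4Q = 59 + 4Q + 12, so Q_t = 2.875. Buyers pay P_b = 82.5; sellers receive P_s = P_b - 12 = 70.5.
Producers lose the trapezoid between P_s and P* out to Q_t plus the triangle from Q_t to Q*: change in PS = 16.5312 - 38.2812 = -21.75.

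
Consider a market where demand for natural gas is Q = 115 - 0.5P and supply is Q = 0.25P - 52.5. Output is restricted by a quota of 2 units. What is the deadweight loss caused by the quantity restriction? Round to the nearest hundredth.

5.33

Rewriting demand in inverse form: P = 230 - 2Q.
Rewriting supply in inverse form: P = 210 + 4Q.
Without the quota, 230 - 2Q = 210 + 4Q gives Q* = 3.3333.
At Q = 2 the demand price is 230 - 2(2) = 226 and the supply price is 210 + 4(2) = 218.
DWL = (1/2)(gap between curves at 2) x (Q* - 2) = (1/2)(8)(1.3333) = 5.3333.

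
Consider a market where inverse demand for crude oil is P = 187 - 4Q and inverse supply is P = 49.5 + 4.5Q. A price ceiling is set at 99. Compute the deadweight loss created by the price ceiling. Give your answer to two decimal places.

Free-market equilibrium: 187 - 4Q = 49.5 + 4.5Q gives Q* = 16.1765, P* = 122.2941.
At the ceiling price 99, quantity supplied is (99 - 49.5)/4.5 = 11; supply is the short side, so Q = 11 trades at P = 99.
At Q = 11 the demand price is 143 and the supply price is 99. Deadweight loss is the triangle between the curves from 11 to 16.1765: (1/2)(143 - 99)(16.1765 - 11) = 113.8824.

113.88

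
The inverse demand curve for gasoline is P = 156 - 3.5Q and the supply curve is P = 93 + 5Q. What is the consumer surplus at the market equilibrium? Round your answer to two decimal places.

Equilibrium: 156 - 3.5Q = 93 + 5Q, so Q* = 7.4118 and P* = 130.0588.
Consumer surplus is the triangle under demand above P*: (1/2)(7.4118)(156 - 130.0588) = (1/2)(7.4118)(25.9412) = 96.1349.

96.13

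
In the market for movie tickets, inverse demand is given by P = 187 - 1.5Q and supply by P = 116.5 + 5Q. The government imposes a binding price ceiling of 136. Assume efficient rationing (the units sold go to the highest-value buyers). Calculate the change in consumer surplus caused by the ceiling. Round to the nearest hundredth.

99.26

Free-market equilibrium: 187 - 1.5Q = 116.5 + 5Q gives Q* = 10.8462, P* = 170.7308.
At the ceiling price 136, quantity supplied is (136 - 116.5)/5 = 3.9; supply is the short side, so Q = 3.9 trades at P = 136.
CS goes from (1/2)(10.8462)(16.2692) = 88.2293 to 187.4925 (computed as (187 - 136)(3.9) - (1/2)(1.5)(3.9)^2), a change of 99.2632.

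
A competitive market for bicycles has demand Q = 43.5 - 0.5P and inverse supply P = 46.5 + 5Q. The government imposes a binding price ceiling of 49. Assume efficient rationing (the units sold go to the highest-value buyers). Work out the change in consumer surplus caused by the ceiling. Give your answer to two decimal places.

Rewriting demand in inverse form: P = 87 - 2Q.
Without the control, 87 - 2Q = 46.5 + 5Q so Q* = 5.7857 and P* = 75.4286.
At P = 49, sellers supply (49 - 46.5)/5 = 0.5 while buyers want more, so the quantity traded is 0.5 at price 49.
CS goes from (1/2)(5.7857)(11.5714) = 33.4745 to 18.75 (computed as (87 - 49)(0.5) - (1/2)(2)(0.5)^2), a change of -14.7245.

-14.72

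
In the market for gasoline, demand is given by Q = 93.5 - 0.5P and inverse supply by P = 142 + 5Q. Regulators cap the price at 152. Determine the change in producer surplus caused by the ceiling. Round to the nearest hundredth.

Rewriting demand in inverse form: P = 187 - 2Q.
Without the control, 187 - 2Q = 142 + 5Q so Q* = 6.4286 and P* = 174.1429.
At the ceiling price 152, quantity supplied is (152 - 142)/5 = 2; supply is the short side, so Q = 2 trades at P = 152.
PS goes from (1/2)(6.4286)(32.1429) = 103.3163 to 10 (computed as (152 - 142)(2) - (1/2)(5)(2)^2), a change of -93.3163.

-93.32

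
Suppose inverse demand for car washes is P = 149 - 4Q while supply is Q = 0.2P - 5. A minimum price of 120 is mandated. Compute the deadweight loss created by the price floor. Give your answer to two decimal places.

191.75

Rewriting supply in inverse form: P = 25 + 5Q.
Without the control, 149 - 4Q = 25 + 5Q so Q* = 13.7778 and P* = 93.8889.
At P = 120, buyers demand (149 - 120)/4 = 7.25 while sellers would supply more, so the quantity traded is 7.25 at price 120.
The lost-trades triangle has base Q* - 7.25 = 6.5278 and height equal to the gap between the curves at Q = 7.25, which is 120 - 61.25 = 58.75. DWL = (1/2)(6.5278)(58.75) = 191.7535.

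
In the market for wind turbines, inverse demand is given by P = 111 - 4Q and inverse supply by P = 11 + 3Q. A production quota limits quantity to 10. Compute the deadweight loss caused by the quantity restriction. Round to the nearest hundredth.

Unrestricted equilibrium: Q* = (111 - 11)/(4 + 3) = 14.2857.
At Q = 10 the demand price is 111 - 4(10) = 71 and the supply price is 11 + 3(10) = 41.
DWL = (1/2)(gap between curves at 10) x (Q* - 10) = (1/2)(30)(4.2857) = 64.2857.

64.29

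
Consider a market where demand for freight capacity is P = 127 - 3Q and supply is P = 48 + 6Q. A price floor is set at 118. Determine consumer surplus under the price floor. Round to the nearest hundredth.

13.50

Free-market equilibrium: 127 - 3Q = 48 + 6Q gives Q* = 8.7778, P* = 100.6667.
At the floor price 118, quantity demanded is (127 - 118)/3 = 3; demand is the short side, so Q = 3 trades at P = 118.
CS is the triangle under demand above 118: (1/2)(3)(127 - 118) = 13.5.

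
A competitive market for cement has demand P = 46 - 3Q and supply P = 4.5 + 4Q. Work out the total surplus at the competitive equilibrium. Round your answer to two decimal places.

Set 46 - 3Q = 4.5 + 4Q, which gives 41.5 = 7Q, so Q* = 5.9286 and P* = 46 - 3(5.9286) = 28.2143.
CS = (1/2)(5.9286)(17.7857) = 52.7219 and PS = (1/2)(5.9286)(23.7143) = 70.2959, so total surplus = 123.0179.

123.02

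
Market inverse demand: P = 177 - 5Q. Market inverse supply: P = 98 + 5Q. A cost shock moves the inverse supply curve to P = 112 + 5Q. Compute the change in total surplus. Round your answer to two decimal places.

-100.80

Initial equilibrium: Q_0 = 7.9, P_0 = 137.5; CS_0 = (1/2)(7.9)(39.5) = 156.025, PS_0 = (1/2)(7.9)(39.5) = 156.025.
New equilibrium: 177 - 5Q = 112 + 5Q gives Q_1 = 6.5, P_1 = 144.5; CS_1 = 105.625, PS_1 = 105.625.
Change in total surplus = (105.625 + 105.625) - (156.025 + 156.025) = -100.8.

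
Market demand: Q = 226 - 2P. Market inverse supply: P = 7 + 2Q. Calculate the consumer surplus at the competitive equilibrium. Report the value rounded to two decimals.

Rewriting demand in inverse form: P = 113 - 0.5Q.
Set 113 - 0.5Q = 7 + 2Q, which gives 106 = 2.5Q, so Q* = 42.4 and P* = 113 - 0.5(42.4) = 91.8.
Consumer surplus is the triangle under demand above P*: (1/2)(42.4)(113 - 91.8) = (1/2)(42.4)(21.2) = 449.44.

449.44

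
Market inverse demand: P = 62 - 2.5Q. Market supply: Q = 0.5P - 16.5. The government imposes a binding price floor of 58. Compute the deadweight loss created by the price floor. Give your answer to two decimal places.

52.80

Rewriting supply in inverse form: P = 33 + 2Q.
Free-market equilibrium: 62 - 2.5Q = 33 + 2Q gives Q* = 6.4444, P* = 45.8889.
At P = 58, buyers demand (62 - 58)/2.5 = 1.6 while sellers would supply more, so the quantity traded is 1.6 at price 58.
The lost-trades triangle has base Q* - 1.6 = 4.8444 and height equal to the gap between the curves at Q = 1.6, which is 58 - 36.2 = 21.8. DWL = (1/2)(4.8444)(21.8) = 52.8044.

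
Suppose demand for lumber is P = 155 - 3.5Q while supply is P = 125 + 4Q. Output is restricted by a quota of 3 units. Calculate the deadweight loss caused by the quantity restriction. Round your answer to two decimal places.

3.75

Without the quota, 155 - 3.5Q = 125 + 4Q gives Q* = 4.
At Q = 3 the demand price is 155 - 3.5(3) = 144.5 and the supply price is 125 + 4(3) = 137.
Deadweight loss is the triangle between the curves from 3 to 4: (1/2)(144.5 - 137)(4 - 3) = 3.75.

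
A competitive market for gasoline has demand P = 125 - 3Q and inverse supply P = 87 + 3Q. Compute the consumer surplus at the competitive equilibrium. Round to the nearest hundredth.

60.17

Equilibrium: 125 - 3Q = 87 + 3Q, so Q* = 6.3333 and P* = 106.
Consumer surplus is the triangle under demand above P*: (1/2)(6.3333)(125 - 106) = (1/2)(6.3333)(19) = 60.1667.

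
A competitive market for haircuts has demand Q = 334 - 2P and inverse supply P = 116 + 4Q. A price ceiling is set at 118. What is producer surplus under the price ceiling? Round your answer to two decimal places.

Rewriting demand in inverse form: P = 167 - 0.5Q.
Without the control, 167 - 0.5Q = 116 + 4Q so Q* = 11.3333 and P* = 161.3333.
At the ceiling price 118, quantity supplied is (118 - 116)/4 = 0.5; supply is the short side, so Q = 0.5 trades at P = 118.
PS is the triangle above supply below 118: (1/2)(0.5)(118 - 116) = 0.5.

0.50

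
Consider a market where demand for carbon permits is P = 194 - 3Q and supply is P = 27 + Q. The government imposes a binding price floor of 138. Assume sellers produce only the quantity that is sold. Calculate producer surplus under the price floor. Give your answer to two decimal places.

1897.78

Free-market equilibrium: 194 - 3Q = 27 + Q gives Q* = 41.75, P* = 68.75.
At P = 138, buyers demand (194 - 138)/3 = 18.6667 while sellers would supply more, so the quantity traded is 18.6667 at price 138.
The supply price at Q = 18.6667 is 45.6667. PS is the trapezoid between 138 and supply over [0, 18.6667]: (1/2)[(138 - 27) + (138 - 45.6667)](18.6667) = 1897.7778.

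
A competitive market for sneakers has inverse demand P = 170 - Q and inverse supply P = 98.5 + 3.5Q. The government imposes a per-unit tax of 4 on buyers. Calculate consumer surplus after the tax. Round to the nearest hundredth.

Without the tax, 170 - Q = 98.5 + 3.5Q so Q* = 15.8889 and P* = 154.1111.
A tax on buyers shifts demand down by 4: (170 - 4) - Q = 98.5 + 3.5Q, so Q_t = 15. Buyers pay P_b = 155; sellers receive P_s = P_b - 4 = 151.
Consumer surplus is the triangle under demand above P_b: (1/2)(15)(170 - 155) = 112.5.

112.50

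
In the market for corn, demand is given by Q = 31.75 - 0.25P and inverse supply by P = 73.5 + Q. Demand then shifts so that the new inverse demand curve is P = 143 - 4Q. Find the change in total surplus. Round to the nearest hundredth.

196.80

Rewriting demand in inverse form: P = 127 - 4Q.
Initial equilibrium: Q_0 = 10.7, P_0 = 84.2; CS_0 = (1/2)(10.7)(42.8) = 228.98, PS_0 = (1/2)(10.7)(10.7) = 57.245.
New equilibrium: 143 - 4Q = 73.5 + Q gives Q_1 = 13.9, P_1 = 87.4; CS_1 = 386.42, PS_1 = 96.605.
Change in total surplus = (386.42 + 96.605) - (228.98 + 57.245) = 196.8.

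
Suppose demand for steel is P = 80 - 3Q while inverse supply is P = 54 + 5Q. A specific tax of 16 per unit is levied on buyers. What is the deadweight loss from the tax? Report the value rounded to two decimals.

16.00

Pre-tax equilibrium: 80 - 3Q = 54 + 5Q gives Q* = 3.25, P* = 70.25.
A tax on buyers shifts demand down by 16: (80 - 16) - 3Q = 54 + 5Q, so Q_t = 1.25. Buyers pay P_b = 76.25; sellers receive P_s = P_b - 16 = 60.25.
The welfare triangle lost has base Q* - Q_t = 2 and height t = 16, so DWL = (1/2)(2)(16) = 16.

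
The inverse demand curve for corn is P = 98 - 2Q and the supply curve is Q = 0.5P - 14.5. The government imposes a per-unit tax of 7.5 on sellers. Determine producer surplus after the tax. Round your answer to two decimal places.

236.39

Rewriting supply in inverse form: P = 29 + 2Q.
Without the tax, 98 - 2Q = 29 + 2Q so Q* = 17.25 and P* = 63.5.
A tax on sellers shifts supply up by 7.5: 98 - 2Q = 29 + 2Q + 7.5, so Q_t = 15.375. Buyers pay P_b = 67.25; sellers receive P_s = P_b - 7.5 = 59.75.
Producer surplus is the triangle above supply below P_s: (1/2)(15.375)(59.75 - 29) = 236.3906.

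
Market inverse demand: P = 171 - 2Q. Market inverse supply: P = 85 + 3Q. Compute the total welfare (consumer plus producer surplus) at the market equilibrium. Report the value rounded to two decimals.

Equilibrium: 171 - 2Q = 85 + 3Q, so Q* = 17.2 and P* = 136.6.
CS = (1/2)(17.2)(34.4) = 295.84 and PS = (1/2)(17.2)(51.6) = 443.76, so total surplus = 739.6.

739.60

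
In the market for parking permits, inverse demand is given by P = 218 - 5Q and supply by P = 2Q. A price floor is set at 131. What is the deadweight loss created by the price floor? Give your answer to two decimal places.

661.03

Free-market equilibrium: 218 - 5Q = 2Q gives Q* = 31.1429, P* = 62.2857.
At the floor price 131, quantity demanded is (218 - 131)/5 = 17.4; demand is the short side, so Q = 17.4 trades at P = 131.
At Q = 17.4 the demand price is 131 and the supply price is 34.8. Deadweight loss is the triangle between the curves from 17.4 to 31.1429: (1/2)(131 - 34.8)(31.1429 - 17.4) = 661.0314.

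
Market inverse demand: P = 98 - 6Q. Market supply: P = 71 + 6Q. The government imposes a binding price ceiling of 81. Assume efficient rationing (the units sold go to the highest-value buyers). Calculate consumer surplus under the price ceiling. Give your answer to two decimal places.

20.00

Free-market equilibrium: 98 - 6Q = 71 + 6Q gives Q* = 2.25, P* = 84.5.
At P = 81, sellers supply (81 - 71)/6 = 1.6667 while buyers want more, so the quantity traded is 1.6667 at price 81.
The demand price at Q = 1.6667 is 88. CS is the trapezoid between demand and 81 over [0, 1.6667]: (1/2)[(98 - 81) + (88 - 81)](1.6667) = 20.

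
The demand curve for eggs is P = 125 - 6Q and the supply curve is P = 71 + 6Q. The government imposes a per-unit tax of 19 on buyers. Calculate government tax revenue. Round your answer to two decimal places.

Without the tax, 125 - 6Q = 71 + 6Q so Q* = 4.5 and P* = 98.
A tax on buyers shifts demand down by 19: (125 - 19) - 6Q = 71 + 6Q, so Q_t = 2.9167. Buyers pay P_b = 107.5; sellers receive P_s = P_b - 19 = 88.5.
Tax revenue = t x Q_t = 19 x 2.9167 = 55.4167.

55.42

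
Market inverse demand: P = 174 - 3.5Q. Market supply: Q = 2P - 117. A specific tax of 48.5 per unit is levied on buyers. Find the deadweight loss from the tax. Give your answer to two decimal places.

Rewriting supply in inverse form: P = 58.5 + 0.5Q.
Without the tax, 174 - 3.5Q = 58.5 + 0.5Q so Q* = 28.875 and P* = 72.9375.
A tax on buyers shifts demand down by 48.5: (174 - 48.5) - 3.5Q = 58.5 + 0.5Q, so Q_t = 16.75. Buyers pay P_b = 115.375; sellers receive P_s = P_b - 48.5 = 66.875.
The welfare triangle lost has base Q* - Q_t = 12.125 and height t = 48.5, so DWL = (1/2)(12.125)(48.5) = 294.0312.

294.03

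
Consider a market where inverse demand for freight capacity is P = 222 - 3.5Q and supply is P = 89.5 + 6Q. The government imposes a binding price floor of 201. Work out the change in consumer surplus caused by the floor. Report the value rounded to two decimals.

Free-market equilibrium: 222 - 3.5Q = 89.5 + 6Q gives Q* = 13.9474, P* = 173.1842.
At the floor price 201, quantity demanded is (222 - 201)/3.5 = 6; demand is the short side, so Q = 6 trades at P = 201.
CS goes from (1/2)(13.9474)(48.8158) = 340.4259 to 63 (computed as (222 - 201)(6) - (1/2)(3.5)(6)^2), a change of -277.4259.

-277.43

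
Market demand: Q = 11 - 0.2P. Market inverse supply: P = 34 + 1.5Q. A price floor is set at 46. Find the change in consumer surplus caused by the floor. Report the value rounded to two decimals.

-17.99

Rewriting demand in inverse form: P = 55 - 5Q.
Without the control, 55 - 5Q = 34 + 1.5Q so Q* = 3.2308 and P* = 38.8462.
At the floor price 46, quantity demanded is (55 - 46)/5 = 1.8; demand is the short side, so Q = 1.8 trades at P = 46.
CS goes from (1/2)(3.2308)(16.1538) = 26.0947 to 8.1 (computed as (55 - 46)(1.8) - (1/2)(5)(1.8)^2), a change of -17.9947.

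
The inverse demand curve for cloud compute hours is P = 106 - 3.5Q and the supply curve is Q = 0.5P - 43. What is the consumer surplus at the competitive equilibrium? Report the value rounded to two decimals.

Rewriting supply in inverse form: P = 86 + 2Q.
Set 106 - 3.5Q = 86 + 2Q, which gives 20 = 5.5Q, so Q* = 3.6364 and P* = 106 - 3.5(3.6364) = 93.2727.
CS is the area between the demand curve and P* from 0 to Q*: (1/2)(3.6364)(12.7273) = 23.1405.

23.14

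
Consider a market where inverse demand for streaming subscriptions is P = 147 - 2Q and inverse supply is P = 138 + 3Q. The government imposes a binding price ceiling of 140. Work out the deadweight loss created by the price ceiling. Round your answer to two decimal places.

3.21

Without the control, 147 - 2Q = 138 + 3Q so Q* = 1.8 and P* = 143.4.
At P = 140, sellers supply (140 - 138)/3 = 0.6667 while buyers want more, so the quantity traded is 0.6667 at price 140.
At Q = 0.6667 the demand price is 145.6667 and the supply price is 140. Deadweight loss is the triangle between the curves from 0.6667 to 1.8: (1/2)(145.6667 - 140)(1.8 - 0.6667) = 3.2111.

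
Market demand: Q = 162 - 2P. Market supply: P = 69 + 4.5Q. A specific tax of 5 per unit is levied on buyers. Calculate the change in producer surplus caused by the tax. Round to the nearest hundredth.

-8.55

Rewriting demand in inverse form: P = 81 - 0.5Q.
Without the tax, 81 - 0.5Q = 69 + 4.5Q so Q* = 2.4 and P* = 79.8.
With the tax, buyers' net willingness to pay falls by 5: (81 - 5) - 0.5Q = 69 + 4.5Q, so Q_t = 1.4. Buyers pay P_b = 80.3; sellers receive P_s = P_b - 5 = 75.3.
PS falls from (1/2)(2.4)(10.8) = 12.96 to (1/2)(1.4)(6.3) = 4.41, a change of -8.55.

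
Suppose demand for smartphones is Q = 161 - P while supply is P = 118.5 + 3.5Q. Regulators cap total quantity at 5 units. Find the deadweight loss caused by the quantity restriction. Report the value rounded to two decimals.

Rewriting demand in inverse form: P = 161 - Q.
Without the quota, 161 - Q = 118.5 + 3.5Q gives Q* = 9.4444.
At Q = 5 the demand price is 161 - (5) = 156 and the supply price is 118.5 + 3.5(5) = 136.
Deadweight loss is the triangle between the curves from 5 to 9.4444: (1/2)(156 - 136)(9.4444 - 5) = 44.4444.

44.44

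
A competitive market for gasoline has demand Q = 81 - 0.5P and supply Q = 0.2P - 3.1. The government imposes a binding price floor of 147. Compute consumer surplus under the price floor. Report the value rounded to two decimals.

Rewriting demand in inverse form: P = 162 - 2Q.
Rewriting supply in inverse form: P = 15.5 + 5Q.
Free-market equilibrium: 162 - 2Q = 15.5 + 5Q gives Q* = 20.9286, P* = 120.1429.
At the floor price 147, quantity demanded is (162 - 147)/2 = 7.5; demand is the short side, so Q = 7.5 trades at P = 147.
CS is the triangle under demand above 147: (1/2)(7.5)(162 - 147) = 56.25.

56.25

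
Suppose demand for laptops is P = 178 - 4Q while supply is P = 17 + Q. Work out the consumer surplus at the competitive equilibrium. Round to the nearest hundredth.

Set 178 - 4Q = 17 + Q, which gives 161 = 5Q, so Q* = 32.2 and P* = 178 - 4(32.2) = 49.2.
CS is the area between the demand curve and P* from 0 to Q*: (1/2)(32.2)(128.8) = 2073.68.

2073.68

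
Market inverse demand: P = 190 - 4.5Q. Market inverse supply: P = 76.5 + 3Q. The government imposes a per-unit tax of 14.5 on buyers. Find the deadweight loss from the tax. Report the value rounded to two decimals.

Pre-tax equilibrium: 190 - 4.5Q = 76.5 + 3Q gives Q* = 15.1333, P* = 121.9.
With the tax, buyers' net willingness to pay falls by 14.5: (190 - 14.5) - 4.5Q = 76.5 + 3Q, so Q_t = 13.2. Buyers pay P_b = 130.6; sellers receive P_s = P_b - 14.5 = 116.1.
The welfare triangle lost has base Q* - Q_t = 1.9333 and height t = 14.5, so DWL = (1/2)(1.9333)(14.5) = 14.0167.

14.02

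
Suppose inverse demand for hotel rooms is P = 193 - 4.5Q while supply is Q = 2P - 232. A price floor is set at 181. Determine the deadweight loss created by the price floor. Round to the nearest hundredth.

405.34

Rewriting supply in inverse form: P = 116 + 0.5Q.
Free-market equilibrium: 193 - 4.5Q = 116 + 0.5Q gives Q* = 15.4, P* = 123.7.
At the floor price 181, quantity demanded is (193 - 181)/4.5 = 2.6667; demand is the short side, so Q = 2.6667 trades at P = 181.
At Q = 2.6667 the demand price is 181 and the supply price is 117.3333. Deadweight loss is the triangle between the curves from 2.6667 to 15.4: (1/2)(181 - 117.3333)(15.4 - 2.6667) = 405.3444.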